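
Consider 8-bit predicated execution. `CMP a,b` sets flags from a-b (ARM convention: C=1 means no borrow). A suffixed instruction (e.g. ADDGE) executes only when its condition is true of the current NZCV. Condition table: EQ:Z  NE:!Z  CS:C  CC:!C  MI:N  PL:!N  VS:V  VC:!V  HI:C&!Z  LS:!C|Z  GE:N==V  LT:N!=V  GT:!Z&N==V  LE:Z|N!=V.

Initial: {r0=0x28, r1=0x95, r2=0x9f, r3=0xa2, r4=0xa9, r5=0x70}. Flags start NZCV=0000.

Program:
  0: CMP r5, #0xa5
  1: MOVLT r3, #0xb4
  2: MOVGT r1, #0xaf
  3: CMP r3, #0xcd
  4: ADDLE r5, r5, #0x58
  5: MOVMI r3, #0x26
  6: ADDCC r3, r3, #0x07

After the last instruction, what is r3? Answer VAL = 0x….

VAL = 0x2d

[0] flags=1001 → (cmp)
[1] flags=1001 LT?F → skip
[2] flags=1001 GT?T → r1=0xaf
[3] flags=1000 → (cmp)
[4] flags=1000 LE?T → r5=0xc8
[5] flags=1000 MI?T → r3=0x26
[6] flags=1000 CC?T → r3=0x2d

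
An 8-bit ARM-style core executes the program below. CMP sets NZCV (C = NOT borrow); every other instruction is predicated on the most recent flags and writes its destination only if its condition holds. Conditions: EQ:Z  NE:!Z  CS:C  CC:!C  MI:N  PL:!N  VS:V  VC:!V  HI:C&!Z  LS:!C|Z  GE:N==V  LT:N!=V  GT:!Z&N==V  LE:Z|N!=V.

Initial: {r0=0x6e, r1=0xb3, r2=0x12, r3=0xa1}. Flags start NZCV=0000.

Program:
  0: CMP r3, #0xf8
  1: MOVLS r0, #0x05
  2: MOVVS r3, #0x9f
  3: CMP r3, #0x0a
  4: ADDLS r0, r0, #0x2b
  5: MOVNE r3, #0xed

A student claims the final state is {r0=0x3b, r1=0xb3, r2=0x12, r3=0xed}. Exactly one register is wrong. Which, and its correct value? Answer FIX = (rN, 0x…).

0: ✓ CMP  NZCV=1000
1: ✓ MOVLS  r0←0x05
2: · MOVVS
3: ✓ CMP  NZCV=1010
4: · ADDLS
5: ✓ MOVNE  r3←0xed

FIX = (r0, 0x05)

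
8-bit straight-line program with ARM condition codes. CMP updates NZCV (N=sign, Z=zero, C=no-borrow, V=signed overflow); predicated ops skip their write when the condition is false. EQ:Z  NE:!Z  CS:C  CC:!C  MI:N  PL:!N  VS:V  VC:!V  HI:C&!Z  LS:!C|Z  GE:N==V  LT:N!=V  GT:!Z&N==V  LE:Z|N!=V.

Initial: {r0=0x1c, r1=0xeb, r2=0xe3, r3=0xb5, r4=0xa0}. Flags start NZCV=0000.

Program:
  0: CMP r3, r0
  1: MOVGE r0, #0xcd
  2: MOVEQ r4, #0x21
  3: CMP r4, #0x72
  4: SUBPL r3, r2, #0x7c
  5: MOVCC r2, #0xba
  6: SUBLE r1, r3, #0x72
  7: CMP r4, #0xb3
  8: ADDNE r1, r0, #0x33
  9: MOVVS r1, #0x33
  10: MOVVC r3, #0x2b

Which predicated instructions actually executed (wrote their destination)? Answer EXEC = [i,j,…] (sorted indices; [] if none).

0: ✓ CMP  NZCV=1010
1: · MOVGE
2: · MOVEQ
3: ✓ CMP  NZCV=0011
4: ✓ SUBPL  r3←0x67
5: · MOVCC
6: ✓ SUBLE  r1←0xf5
7: ✓ CMP  NZCV=1000
8: ✓ ADDNE  r1←0x4f
9: · MOVVS
10: ✓ MOVVC  r3←0x2b

EXEC = [4,6,8,10]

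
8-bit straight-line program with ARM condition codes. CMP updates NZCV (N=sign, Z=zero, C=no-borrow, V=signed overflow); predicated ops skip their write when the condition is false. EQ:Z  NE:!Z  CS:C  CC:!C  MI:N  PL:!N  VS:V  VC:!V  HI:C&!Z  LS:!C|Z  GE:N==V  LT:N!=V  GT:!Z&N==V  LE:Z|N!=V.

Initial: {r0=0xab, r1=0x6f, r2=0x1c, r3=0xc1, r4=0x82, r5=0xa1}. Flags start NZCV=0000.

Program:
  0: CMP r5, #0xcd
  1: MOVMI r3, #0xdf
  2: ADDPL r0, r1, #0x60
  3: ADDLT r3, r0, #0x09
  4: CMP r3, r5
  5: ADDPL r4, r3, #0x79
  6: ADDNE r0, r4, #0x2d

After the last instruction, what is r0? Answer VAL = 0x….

VAL = 0x5a

0: ✓ CMP  NZCV=1000
1: ✓ MOVMI  r3←0xdf
2: · ADDPL
3: ✓ ADDLT  r3←0xb4
4: ✓ CMP  NZCV=0010
5: ✓ ADDPL  r4←0x2d
6: ✓ ADDNE  r0←0x5a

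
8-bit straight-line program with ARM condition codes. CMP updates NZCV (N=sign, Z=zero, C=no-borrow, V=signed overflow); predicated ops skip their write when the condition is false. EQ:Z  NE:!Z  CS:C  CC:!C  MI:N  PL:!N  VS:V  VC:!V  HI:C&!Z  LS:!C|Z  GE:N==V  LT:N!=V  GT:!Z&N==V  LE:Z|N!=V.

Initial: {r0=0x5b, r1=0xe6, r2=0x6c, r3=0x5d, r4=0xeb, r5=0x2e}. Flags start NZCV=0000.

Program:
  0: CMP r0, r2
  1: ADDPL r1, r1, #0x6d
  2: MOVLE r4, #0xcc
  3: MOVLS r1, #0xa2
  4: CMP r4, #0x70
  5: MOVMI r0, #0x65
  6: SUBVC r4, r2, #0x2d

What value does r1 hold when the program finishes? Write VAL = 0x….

VAL = 0xa2

0: ✓ CMP  NZCV=1000
1: · ADDPL
2: ✓ MOVLE  r4←0xcc
3: ✓ MOVLS  r1←0xa2
4: ✓ CMP  NZCV=0011
5: · MOVMI
6: · SUBVC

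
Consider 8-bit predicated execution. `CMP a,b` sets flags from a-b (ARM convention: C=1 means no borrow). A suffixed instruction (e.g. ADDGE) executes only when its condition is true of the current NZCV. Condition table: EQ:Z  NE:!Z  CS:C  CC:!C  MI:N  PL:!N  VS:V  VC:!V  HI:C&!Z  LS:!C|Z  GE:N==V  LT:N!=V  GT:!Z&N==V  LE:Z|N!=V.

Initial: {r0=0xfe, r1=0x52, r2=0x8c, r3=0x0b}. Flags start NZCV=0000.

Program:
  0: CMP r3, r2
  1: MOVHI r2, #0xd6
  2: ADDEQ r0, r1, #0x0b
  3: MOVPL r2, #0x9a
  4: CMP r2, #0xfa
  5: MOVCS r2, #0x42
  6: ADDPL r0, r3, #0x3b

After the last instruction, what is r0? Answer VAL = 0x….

[0] flags=0000 → (cmp)
[1] flags=0000 HI?F → skip
[2] flags=0000 EQ?F → skip
[3] flags=0000 PL?T → r2=0x9a
[4] flags=1000 → (cmp)
[5] flags=1000 CS?F → skip
[6] flags=1000 PL?F → skip

VAL = 0xfe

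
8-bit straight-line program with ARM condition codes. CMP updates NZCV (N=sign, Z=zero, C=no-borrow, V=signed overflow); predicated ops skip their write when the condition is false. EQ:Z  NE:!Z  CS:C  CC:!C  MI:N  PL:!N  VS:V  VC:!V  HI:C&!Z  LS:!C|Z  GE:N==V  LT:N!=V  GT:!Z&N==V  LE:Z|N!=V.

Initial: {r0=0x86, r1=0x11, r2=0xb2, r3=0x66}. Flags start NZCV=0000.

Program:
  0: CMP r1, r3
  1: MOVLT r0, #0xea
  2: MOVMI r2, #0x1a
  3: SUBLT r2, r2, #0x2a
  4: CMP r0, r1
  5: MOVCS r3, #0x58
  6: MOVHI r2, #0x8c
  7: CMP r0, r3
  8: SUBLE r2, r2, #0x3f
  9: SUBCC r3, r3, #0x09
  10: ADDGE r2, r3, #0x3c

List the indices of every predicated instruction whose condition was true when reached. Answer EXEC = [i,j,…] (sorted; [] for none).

EXEC = [1,2,3,5,6,8]

0: ✓ CMP  NZCV=1000
1: ✓ MOVLT  r0←0xea
2: ✓ MOVMI  r2←0x1a
3: ✓ SUBLT  r2←0xf0
4: ✓ CMP  NZCV=1010
5: ✓ MOVCS  r3←0x58
6: ✓ MOVHI  r2←0x8c
7: ✓ CMP  NZCV=1010
8: ✓ SUBLE  r2←0x4d
9: · SUBCC
10: · ADDGE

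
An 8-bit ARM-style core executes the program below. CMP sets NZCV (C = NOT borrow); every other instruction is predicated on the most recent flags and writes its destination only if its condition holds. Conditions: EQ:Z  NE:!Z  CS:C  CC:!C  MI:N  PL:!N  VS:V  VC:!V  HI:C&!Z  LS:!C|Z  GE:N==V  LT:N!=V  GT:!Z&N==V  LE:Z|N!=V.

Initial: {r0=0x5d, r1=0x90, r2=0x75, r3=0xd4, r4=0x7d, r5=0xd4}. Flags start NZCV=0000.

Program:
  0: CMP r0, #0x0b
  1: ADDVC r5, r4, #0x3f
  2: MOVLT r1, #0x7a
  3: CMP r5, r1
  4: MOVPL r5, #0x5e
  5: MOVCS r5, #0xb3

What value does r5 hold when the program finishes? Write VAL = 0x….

0: ✓ CMP  NZCV=0010
1: ✓ ADDVC  r5←0xbc
2: · MOVLT
3: ✓ CMP  NZCV=0010
4: ✓ MOVPL  r5←0x5e
5: ✓ MOVCS  r5←0xb3

VAL = 0xb3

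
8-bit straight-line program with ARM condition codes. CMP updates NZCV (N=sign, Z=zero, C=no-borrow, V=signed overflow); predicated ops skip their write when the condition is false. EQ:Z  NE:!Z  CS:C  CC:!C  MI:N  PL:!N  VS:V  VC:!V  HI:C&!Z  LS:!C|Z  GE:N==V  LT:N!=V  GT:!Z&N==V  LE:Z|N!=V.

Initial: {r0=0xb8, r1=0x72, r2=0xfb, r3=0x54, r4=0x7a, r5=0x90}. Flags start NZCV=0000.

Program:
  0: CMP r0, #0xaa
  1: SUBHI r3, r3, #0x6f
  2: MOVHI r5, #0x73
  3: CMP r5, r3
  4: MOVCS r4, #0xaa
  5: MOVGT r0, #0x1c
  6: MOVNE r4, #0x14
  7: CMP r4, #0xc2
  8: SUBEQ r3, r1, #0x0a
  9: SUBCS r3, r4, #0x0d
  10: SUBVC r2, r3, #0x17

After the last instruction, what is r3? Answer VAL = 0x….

0: ✓ CMP  NZCV=0010
1: ✓ SUBHI  r3←0xe5
2: ✓ MOVHI  r5←0x73
3: ✓ CMP  NZCV=1001
4: · MOVCS
5: ✓ MOVGT  r0←0x1c
6: ✓ MOVNE  r4←0x14
7: ✓ CMP  NZCV=0000
8: · SUBEQ
9: · SUBCS
10: ✓ SUBVC  r2←0xce

VAL = 0xe5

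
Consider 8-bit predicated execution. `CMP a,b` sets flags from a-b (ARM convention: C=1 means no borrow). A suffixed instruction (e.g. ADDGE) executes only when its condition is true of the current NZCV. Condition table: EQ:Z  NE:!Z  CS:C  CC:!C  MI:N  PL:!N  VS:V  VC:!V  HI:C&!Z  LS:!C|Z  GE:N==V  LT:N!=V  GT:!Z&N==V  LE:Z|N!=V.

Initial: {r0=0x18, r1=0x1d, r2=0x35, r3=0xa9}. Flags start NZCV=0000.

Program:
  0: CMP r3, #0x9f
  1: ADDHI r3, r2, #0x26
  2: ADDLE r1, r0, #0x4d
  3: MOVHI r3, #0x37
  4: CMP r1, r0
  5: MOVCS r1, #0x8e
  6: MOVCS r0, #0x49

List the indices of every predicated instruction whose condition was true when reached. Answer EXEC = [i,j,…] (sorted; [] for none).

EXEC = [1,3,5,6]

[0] flags=0010 → (cmp)
[1] flags=0010 HI?T → r3=0x5b
[2] flags=0010 LE?F → skip
[3] flags=0010 HI?T → r3=0x37
[4] flags=0010 → (cmp)
[5] flags=0010 CS?T → r1=0x8e
[6] flags=0010 CS?T → r0=0x49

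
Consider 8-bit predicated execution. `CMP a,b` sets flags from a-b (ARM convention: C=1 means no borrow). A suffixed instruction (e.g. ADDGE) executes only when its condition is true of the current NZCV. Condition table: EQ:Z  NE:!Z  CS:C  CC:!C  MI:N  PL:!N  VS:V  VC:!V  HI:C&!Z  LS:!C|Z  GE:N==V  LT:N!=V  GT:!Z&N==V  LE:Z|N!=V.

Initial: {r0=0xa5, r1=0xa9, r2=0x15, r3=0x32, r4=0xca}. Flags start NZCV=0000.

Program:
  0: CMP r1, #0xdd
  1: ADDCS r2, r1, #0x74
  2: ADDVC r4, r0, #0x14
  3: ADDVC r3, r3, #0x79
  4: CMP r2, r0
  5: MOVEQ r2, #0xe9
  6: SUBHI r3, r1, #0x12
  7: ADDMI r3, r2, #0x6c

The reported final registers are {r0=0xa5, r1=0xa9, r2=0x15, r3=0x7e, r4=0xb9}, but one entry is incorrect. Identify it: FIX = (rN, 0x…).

[0] flags=1000 → (cmp)
[1] flags=1000 CS?F → skip
[2] flags=1000 VC?T → r4=0xb9
[3] flags=1000 VC?T → r3=0xab
[4] flags=0000 → (cmp)
[5] flags=0000 EQ?F → skip
[6] flags=0000 HI?F → skip
[7] flags=0000 MI?F → skip

FIX = (r3, 0xab)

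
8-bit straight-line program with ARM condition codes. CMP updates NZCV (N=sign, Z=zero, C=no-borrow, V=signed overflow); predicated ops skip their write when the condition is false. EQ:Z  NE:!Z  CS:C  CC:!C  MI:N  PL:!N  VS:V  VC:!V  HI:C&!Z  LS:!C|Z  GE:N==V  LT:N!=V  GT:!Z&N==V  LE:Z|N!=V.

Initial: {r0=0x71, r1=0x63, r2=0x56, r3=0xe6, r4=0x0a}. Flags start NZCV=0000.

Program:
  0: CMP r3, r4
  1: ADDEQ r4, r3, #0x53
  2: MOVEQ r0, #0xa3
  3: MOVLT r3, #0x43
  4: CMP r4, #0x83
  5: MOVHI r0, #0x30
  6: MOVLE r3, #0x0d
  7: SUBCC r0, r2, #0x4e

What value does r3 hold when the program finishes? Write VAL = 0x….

0: ✓ CMP  NZCV=1010
1: · ADDEQ
2: · MOVEQ
3: ✓ MOVLT  r3←0x43
4: ✓ CMP  NZCV=1001
5: · MOVHI
6: · MOVLE
7: ✓ SUBCC  r0←0x08

VAL = 0x43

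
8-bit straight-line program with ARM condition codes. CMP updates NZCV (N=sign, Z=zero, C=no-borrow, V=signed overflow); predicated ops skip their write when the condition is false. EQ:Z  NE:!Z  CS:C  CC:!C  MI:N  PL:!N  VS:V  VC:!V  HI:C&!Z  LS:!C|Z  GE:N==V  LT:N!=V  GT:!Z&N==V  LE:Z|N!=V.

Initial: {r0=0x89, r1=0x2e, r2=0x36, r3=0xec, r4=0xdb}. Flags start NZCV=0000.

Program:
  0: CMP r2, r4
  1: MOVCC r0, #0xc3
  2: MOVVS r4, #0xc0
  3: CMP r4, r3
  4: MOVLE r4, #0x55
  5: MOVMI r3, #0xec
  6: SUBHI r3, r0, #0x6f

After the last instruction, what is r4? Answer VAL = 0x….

VAL = 0x55

[0] flags=0000 → (cmp)
[1] flags=0000 CC?T → r0=0xc3
[2] flags=0000 VS?F → skip
[3] flags=1000 → (cmp)
[4] flags=1000 LE?T → r4=0x55
[5] flags=1000 MI?T → r3=0xec
[6] flags=1000 HI?F → skip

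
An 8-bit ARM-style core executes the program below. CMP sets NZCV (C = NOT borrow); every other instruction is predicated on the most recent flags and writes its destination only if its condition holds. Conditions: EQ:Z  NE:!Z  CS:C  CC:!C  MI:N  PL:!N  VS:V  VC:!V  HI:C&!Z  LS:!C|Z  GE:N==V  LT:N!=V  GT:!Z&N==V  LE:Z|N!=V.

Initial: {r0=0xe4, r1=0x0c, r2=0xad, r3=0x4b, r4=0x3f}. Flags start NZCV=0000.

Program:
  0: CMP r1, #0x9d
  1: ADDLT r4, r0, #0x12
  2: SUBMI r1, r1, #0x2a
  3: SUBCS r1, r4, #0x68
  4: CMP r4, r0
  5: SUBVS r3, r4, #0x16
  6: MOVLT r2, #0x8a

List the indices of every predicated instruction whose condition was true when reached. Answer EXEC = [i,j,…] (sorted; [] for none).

0: ✓ CMP  NZCV=0000
1: · ADDLT
2: · SUBMI
3: · SUBCS
4: ✓ CMP  NZCV=0000
5: · SUBVS
6: · MOVLT

EXEC = []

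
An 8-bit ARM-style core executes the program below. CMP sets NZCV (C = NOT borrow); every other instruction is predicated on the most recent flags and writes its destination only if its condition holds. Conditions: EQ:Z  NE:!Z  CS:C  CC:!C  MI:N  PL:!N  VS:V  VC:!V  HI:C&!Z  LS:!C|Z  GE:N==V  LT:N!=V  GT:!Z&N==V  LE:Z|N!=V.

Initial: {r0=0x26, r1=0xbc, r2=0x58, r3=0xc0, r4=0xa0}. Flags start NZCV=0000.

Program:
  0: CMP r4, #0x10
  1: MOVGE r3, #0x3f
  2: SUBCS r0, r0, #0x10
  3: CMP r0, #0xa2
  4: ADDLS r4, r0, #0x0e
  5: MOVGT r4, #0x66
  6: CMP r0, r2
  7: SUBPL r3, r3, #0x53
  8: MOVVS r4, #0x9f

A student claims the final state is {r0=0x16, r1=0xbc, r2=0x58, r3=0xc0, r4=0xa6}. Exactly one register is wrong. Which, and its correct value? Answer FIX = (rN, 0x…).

FIX = (r4, 0x66)

0: ✓ CMP  NZCV=1010
1: · MOVGE
2: ✓ SUBCS  r0←0x16
3: ✓ CMP  NZCV=0000
4: ✓ ADDLS  r4←0x24
5: ✓ MOVGT  r4←0x66
6: ✓ CMP  NZCV=1000
7: · SUBPL
8: · MOVVS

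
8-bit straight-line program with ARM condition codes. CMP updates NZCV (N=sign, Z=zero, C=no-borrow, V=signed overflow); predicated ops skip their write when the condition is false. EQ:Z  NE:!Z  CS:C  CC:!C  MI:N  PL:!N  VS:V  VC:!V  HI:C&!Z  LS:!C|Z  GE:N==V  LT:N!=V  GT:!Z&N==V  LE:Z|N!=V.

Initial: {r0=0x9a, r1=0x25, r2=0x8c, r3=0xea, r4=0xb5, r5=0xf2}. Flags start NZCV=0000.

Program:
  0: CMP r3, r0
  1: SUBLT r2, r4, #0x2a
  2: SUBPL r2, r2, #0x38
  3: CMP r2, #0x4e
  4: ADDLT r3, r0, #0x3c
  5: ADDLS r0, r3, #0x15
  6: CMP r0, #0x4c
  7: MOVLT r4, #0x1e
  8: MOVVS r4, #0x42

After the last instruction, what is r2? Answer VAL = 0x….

[0] flags=0010 → (cmp)
[1] flags=0010 LT?F → skip
[2] flags=0010 PL?T → r2=0x54
[3] flags=0010 → (cmp)
[4] flags=0010 LT?F → skip
[5] flags=0010 LS?F → skip
[6] flags=0011 → (cmp)
[7] flags=0011 LT?T → r4=0x1e
[8] flags=0011 VS?T → r4=0x42

VAL = 0x54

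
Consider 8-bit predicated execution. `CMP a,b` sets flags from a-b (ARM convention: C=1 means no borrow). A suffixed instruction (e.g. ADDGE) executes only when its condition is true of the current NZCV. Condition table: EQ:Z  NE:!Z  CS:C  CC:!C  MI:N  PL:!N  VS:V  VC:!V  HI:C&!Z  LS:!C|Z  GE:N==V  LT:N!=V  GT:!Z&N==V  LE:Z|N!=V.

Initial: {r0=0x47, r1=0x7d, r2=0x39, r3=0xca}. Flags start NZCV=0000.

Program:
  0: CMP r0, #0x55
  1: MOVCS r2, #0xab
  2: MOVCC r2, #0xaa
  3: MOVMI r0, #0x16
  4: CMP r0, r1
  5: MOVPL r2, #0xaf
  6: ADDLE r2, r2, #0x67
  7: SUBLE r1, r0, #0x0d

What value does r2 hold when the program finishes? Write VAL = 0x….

VAL = 0x11

0: ✓ CMP  NZCV=1000
1: · MOVCS
2: ✓ MOVCC  r2←0xaa
3: ✓ MOVMI  r0←0x16
4: ✓ CMP  NZCV=1000
5: · MOVPL
6: ✓ ADDLE  r2←0x11
7: ✓ SUBLE  r1←0x09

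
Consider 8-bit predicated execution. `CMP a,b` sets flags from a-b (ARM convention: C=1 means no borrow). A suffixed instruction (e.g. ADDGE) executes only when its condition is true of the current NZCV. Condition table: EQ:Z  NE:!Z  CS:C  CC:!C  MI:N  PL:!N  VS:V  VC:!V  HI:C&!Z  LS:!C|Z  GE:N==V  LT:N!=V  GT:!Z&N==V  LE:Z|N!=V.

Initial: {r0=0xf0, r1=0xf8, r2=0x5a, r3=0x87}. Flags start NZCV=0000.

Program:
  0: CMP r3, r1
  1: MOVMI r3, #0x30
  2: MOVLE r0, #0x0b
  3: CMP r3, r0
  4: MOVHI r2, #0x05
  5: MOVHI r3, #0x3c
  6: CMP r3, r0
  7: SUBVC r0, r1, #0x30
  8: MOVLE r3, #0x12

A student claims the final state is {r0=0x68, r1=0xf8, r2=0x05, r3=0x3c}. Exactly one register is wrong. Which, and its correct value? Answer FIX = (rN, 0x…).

0: ✓ CMP  NZCV=1000
1: ✓ MOVMI  r3←0x30
2: ✓ MOVLE  r0←0x0b
3: ✓ CMP  NZCV=0010
4: ✓ MOVHI  r2←0x05
5: ✓ MOVHI  r3←0x3c
6: ✓ CMP  NZCV=0010
7: ✓ SUBVC  r0←0xc8
8: · MOVLE

FIX = (r0, 0xc8)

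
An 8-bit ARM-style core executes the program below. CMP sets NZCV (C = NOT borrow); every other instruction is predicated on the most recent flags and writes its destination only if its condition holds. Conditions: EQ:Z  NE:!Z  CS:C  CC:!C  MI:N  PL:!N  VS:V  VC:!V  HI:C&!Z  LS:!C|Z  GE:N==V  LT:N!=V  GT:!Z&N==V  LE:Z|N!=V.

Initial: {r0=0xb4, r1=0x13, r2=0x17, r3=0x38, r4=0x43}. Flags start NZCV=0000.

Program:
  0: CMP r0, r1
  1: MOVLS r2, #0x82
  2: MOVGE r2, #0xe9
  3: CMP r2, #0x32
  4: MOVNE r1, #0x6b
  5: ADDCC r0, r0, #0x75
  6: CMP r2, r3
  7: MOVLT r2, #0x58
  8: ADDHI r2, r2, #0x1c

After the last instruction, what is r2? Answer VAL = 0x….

0: ✓ CMP  NZCV=1010
1: · MOVLS
2: · MOVGE
3: ✓ CMP  NZCV=1000
4: ✓ MOVNE  r1←0x6b
5: ✓ ADDCC  r0←0x29
6: ✓ CMP  NZCV=1000
7: ✓ MOVLT  r2←0x58
8: · ADDHI

VAL = 0x58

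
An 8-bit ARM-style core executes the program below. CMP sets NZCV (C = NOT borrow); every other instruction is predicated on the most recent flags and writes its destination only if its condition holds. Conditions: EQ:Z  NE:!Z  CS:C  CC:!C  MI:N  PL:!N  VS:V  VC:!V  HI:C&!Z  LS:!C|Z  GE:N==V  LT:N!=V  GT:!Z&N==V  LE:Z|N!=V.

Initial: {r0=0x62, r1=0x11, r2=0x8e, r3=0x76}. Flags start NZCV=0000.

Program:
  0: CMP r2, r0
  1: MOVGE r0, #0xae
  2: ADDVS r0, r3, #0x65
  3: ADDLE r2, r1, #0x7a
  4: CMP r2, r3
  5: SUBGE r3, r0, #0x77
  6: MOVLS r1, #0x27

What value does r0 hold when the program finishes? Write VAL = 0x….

[0] flags=0011 → (cmp)
[1] flags=0011 GE?F → skip
[2] flags=0011 VS?T → r0=0xdb
[3] flags=0011 LE?T → r2=0x8b
[4] flags=0011 → (cmp)
[5] flags=0011 GE?F → skip
[6] flags=0011 LS?F → skip

VAL = 0xdb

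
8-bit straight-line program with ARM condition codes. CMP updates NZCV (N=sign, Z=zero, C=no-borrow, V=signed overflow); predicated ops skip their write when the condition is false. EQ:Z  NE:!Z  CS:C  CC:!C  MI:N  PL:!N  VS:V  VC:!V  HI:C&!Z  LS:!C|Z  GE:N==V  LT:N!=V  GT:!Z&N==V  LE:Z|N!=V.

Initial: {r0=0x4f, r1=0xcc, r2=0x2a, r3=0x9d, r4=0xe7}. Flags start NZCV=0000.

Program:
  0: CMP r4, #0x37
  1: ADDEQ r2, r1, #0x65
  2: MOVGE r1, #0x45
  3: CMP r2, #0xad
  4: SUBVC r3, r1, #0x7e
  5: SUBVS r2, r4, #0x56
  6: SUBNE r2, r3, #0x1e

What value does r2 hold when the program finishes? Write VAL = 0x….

0: ✓ CMP  NZCV=1010
1: · ADDEQ
2: · MOVGE
3: ✓ CMP  NZCV=0000
4: ✓ SUBVC  r3←0x4e
5: · SUBVS
6: ✓ SUBNE  r2←0x30

VAL = 0x30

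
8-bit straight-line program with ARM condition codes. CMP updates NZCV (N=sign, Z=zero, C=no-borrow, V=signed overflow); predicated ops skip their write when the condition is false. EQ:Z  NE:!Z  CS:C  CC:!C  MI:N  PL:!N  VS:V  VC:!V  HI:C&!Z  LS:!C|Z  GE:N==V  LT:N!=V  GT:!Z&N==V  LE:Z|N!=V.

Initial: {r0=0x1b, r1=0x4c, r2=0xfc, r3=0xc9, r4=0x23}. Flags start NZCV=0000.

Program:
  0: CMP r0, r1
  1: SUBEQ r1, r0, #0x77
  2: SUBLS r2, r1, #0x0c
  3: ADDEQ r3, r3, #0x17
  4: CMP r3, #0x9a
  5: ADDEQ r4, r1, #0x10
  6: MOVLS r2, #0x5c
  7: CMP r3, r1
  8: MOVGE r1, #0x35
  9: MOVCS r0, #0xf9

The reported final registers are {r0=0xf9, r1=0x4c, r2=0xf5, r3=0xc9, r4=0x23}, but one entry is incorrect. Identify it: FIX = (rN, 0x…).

[0] flags=1000 → (cmp)
[1] flags=1000 EQ?F → skip
[2] flags=1000 LS?T → r2=0x40
[3] flags=1000 EQ?F → skip
[4] flags=0010 → (cmp)
[5] flags=0010 EQ?F → skip
[6] flags=0010 LS?F → skip
[7] flags=0011 → (cmp)
[8] flags=0011 GE?F → skip
[9] flags=0011 CS?T → r0=0xf9

FIX = (r2, 0x40)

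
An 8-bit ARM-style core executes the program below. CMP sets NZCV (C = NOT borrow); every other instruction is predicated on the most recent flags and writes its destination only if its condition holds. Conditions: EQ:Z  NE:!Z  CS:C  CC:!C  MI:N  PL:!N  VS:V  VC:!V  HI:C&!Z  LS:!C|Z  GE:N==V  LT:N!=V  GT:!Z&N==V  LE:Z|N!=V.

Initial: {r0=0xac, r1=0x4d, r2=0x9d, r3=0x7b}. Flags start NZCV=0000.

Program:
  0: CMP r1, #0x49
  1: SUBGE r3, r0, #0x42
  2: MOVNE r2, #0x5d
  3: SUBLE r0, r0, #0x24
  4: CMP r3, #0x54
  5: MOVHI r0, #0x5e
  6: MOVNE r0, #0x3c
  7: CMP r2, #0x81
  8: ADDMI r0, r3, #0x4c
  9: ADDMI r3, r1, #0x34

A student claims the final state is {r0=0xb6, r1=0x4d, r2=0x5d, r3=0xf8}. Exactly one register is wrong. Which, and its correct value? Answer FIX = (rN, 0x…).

FIX = (r3, 0x81)

0: ✓ CMP  NZCV=0010
1: ✓ SUBGE  r3←0x6a
2: ✓ MOVNE  r2←0x5d
3: · SUBLE
4: ✓ CMP  NZCV=0010
5: ✓ MOVHI  r0←0x5e
6: ✓ MOVNE  r0←0x3c
7: ✓ CMP  NZCV=1001
8: ✓ ADDMI  r0←0xb6
9: ✓ ADDMI  r3←0x81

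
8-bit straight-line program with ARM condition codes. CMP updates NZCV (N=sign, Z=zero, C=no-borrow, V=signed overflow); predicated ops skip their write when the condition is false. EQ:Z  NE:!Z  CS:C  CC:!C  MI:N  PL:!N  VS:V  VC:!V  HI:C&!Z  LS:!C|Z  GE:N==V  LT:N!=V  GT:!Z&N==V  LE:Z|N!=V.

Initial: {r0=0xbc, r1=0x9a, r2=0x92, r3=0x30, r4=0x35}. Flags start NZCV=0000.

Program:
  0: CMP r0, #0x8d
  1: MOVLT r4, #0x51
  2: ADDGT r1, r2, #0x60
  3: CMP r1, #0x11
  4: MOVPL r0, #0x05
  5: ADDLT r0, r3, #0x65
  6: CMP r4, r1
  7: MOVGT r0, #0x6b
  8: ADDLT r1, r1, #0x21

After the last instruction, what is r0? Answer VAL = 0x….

[0] flags=0010 → (cmp)
[1] flags=0010 LT?F → skip
[2] flags=0010 GT?T → r1=0xf2
[3] flags=1010 → (cmp)
[4] flags=1010 PL?F → skip
[5] flags=1010 LT?T → r0=0x95
[6] flags=0000 → (cmp)
[7] flags=0000 GT?T → r0=0x6b
[8] flags=0000 LT?F → skip

VAL = 0x6b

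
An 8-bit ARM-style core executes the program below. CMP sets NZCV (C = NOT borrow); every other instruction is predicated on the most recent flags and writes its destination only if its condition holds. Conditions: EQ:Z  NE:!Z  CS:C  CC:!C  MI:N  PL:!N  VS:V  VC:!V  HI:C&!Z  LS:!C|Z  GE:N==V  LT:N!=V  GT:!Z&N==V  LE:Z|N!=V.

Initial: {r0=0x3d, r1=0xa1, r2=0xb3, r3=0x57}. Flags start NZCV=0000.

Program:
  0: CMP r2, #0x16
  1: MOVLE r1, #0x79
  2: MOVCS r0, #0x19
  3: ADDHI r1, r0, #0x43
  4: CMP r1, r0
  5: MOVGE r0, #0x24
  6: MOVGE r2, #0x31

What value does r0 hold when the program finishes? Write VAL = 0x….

VAL = 0x24

[0] flags=1010 → (cmp)
[1] flags=1010 LE?T → r1=0x79
[2] flags=1010 CS?T → r0=0x19
[3] flags=1010 HI?T → r1=0x5c
[4] flags=0010 → (cmp)
[5] flags=0010 GE?T → r0=0x24
[6] flags=0010 GE?T → r2=0x31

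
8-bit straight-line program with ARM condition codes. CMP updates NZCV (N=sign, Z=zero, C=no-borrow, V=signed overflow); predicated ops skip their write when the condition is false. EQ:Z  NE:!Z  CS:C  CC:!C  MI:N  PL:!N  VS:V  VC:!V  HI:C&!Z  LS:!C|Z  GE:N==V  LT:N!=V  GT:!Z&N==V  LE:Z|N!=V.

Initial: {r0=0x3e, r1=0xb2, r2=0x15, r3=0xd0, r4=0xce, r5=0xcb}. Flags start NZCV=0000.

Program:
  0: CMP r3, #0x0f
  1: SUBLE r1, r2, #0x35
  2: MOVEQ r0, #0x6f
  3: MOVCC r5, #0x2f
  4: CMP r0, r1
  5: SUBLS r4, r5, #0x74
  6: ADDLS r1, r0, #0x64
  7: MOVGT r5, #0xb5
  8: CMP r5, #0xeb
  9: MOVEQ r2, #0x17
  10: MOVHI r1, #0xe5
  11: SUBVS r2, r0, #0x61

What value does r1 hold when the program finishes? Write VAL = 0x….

VAL = 0xa2

0: ✓ CMP  NZCV=1010
1: ✓ SUBLE  r1←0xe0
2: · MOVEQ
3: · MOVCC
4: ✓ CMP  NZCV=0000
5: ✓ SUBLS  r4←0x57
6: ✓ ADDLS  r1←0xa2
7: ✓ MOVGT  r5←0xb5
8: ✓ CMP  NZCV=1000
9: · MOVEQ
10: · MOVHI
11: · SUBVS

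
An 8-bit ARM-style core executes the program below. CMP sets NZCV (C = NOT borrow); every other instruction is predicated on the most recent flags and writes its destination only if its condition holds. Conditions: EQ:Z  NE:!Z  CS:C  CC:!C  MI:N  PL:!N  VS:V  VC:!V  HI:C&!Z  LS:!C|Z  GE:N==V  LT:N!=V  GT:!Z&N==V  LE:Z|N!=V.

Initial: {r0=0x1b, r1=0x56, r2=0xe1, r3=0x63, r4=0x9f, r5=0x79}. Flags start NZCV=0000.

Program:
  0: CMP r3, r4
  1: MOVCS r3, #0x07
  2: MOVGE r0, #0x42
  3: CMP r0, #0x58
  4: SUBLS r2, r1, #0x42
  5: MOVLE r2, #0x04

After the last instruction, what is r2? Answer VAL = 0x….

VAL = 0x04

0: ✓ CMP  NZCV=1001
1: · MOVCS
2: ✓ MOVGE  r0←0x42
3: ✓ CMP  NZCV=1000
4: ✓ SUBLS  r2←0x14
5: ✓ MOVLE  r2←0x04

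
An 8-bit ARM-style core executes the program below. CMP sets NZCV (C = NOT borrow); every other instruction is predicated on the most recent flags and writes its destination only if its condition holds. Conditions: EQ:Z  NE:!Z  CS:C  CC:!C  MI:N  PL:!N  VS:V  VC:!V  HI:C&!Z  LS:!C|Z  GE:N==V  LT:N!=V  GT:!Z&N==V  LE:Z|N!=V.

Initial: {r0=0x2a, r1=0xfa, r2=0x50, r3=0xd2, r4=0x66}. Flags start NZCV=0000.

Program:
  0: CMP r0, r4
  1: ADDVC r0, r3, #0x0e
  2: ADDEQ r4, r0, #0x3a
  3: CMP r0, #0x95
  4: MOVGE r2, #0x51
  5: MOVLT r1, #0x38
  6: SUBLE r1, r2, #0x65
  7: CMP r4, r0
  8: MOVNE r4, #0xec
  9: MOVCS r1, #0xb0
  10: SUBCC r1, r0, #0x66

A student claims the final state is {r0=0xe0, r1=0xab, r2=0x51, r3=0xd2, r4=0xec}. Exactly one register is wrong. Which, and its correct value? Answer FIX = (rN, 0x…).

FIX = (r1, 0x7a)

0: ✓ CMP  NZCV=1000
1: ✓ ADDVC  r0←0xe0
2: · ADDEQ
3: ✓ CMP  NZCV=0010
4: ✓ MOVGE  r2←0x51
5: · MOVLT
6: · SUBLE
7: ✓ CMP  NZCV=1001
8: ✓ MOVNE  r4←0xec
9: · MOVCS
10: ✓ SUBCC  r1←0x7a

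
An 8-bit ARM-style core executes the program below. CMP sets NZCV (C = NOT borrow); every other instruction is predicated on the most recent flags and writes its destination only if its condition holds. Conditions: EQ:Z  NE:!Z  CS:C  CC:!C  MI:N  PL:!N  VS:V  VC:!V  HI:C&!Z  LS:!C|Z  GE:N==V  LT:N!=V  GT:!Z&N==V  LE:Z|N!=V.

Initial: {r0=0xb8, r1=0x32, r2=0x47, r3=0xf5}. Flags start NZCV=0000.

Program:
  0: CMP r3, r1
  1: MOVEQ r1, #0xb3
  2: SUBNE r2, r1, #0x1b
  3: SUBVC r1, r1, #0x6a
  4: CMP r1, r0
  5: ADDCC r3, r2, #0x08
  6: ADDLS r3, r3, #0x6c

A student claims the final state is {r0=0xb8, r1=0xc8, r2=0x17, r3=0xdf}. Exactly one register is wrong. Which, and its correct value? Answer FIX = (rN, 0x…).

[0] flags=1010 → (cmp)
[1] flags=1010 EQ?F → skip
[2] flags=1010 NE?T → r2=0x17
[3] flags=1010 VC?T → r1=0xc8
[4] flags=0010 → (cmp)
[5] flags=0010 CC?F → skip
[6] flags=0010 LS?F → skip

FIX = (r3, 0xf5)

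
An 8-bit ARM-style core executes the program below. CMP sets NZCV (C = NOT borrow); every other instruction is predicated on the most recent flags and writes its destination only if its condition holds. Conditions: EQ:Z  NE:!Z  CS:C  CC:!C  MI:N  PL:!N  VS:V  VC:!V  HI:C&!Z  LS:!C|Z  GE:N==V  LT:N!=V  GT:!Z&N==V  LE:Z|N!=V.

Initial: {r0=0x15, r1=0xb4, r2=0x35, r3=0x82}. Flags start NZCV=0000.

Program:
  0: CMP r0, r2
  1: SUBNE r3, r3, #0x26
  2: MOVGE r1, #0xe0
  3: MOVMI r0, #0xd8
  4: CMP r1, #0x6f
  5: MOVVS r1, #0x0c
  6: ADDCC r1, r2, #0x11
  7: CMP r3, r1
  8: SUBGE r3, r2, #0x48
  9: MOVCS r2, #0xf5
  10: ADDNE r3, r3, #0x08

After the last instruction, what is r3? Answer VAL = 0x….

[0] flags=1000 → (cmp)
[1] flags=1000 NE?T → r3=0x5c
[2] flags=1000 GE?F → skip
[3] flags=1000 MI?T → r0=0xd8
[4] flags=0011 → (cmp)
[5] flags=0011 VS?T → r1=0x0c
[6] flags=0011 CC?F → skip
[7] flags=0010 → (cmp)
[8] flags=0010 GE?T → r3=0xed
[9] flags=0010 CS?T → r2=0xf5
[10] flags=0010 NE?T → r3=0xf5

VAL = 0xf5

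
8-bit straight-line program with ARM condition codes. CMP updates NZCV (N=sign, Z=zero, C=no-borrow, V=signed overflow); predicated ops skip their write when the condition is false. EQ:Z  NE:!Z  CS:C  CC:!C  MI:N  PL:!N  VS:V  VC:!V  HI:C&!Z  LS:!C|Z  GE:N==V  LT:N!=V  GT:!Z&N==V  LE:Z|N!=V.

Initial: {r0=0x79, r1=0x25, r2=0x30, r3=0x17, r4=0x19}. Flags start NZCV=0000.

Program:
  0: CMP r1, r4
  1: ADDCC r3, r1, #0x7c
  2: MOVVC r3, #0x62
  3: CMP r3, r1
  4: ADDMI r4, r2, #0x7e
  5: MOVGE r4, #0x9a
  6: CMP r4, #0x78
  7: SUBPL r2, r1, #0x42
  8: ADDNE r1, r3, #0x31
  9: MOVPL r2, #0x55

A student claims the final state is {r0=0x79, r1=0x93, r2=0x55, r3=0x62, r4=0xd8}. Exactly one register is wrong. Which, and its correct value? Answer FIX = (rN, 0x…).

[0] flags=0010 → (cmp)
[1] flags=0010 CC?F → skip
[2] flags=0010 VC?T → r3=0x62
[3] flags=0010 → (cmp)
[4] flags=0010 MI?F → skip
[5] flags=0010 GE?T → r4=0x9a
[6] flags=0011 → (cmp)
[7] flags=0011 PL?T → r2=0xe3
[8] flags=0011 NE?T → r1=0x93
[9] flags=0011 PL?T → r2=0x55

FIX = (r4, 0x9a)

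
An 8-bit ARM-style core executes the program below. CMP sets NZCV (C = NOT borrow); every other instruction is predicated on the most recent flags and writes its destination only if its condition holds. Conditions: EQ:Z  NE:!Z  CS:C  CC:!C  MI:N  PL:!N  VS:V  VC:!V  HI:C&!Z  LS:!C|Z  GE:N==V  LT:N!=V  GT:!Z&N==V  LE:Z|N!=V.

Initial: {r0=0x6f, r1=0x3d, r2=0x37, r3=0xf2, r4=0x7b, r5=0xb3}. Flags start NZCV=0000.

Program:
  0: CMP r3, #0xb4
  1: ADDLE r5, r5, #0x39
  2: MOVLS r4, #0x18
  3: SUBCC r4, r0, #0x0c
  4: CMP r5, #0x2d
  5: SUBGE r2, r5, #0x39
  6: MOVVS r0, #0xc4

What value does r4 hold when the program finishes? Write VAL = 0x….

[0] flags=0010 → (cmp)
[1] flags=0010 LE?F → skip
[2] flags=0010 LS?F → skip
[3] flags=0010 CC?F → skip
[4] flags=1010 → (cmp)
[5] flags=1010 GE?F → skip
[6] flags=1010 VS?F → skip

VAL = 0x7b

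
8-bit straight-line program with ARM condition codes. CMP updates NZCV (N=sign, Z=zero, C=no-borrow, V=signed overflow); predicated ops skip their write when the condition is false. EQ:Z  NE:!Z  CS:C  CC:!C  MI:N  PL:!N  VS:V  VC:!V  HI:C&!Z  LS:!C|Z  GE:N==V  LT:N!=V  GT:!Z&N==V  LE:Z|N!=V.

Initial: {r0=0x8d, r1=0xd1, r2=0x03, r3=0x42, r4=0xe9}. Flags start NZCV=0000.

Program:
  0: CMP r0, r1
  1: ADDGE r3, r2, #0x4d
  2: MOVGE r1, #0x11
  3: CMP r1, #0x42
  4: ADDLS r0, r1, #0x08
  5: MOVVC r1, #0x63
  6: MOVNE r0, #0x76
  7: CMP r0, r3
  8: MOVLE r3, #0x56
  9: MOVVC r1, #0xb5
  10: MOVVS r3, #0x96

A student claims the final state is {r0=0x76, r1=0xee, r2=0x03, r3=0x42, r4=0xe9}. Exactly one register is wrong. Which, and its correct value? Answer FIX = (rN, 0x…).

[0] flags=1000 → (cmp)
[1] flags=1000 GE?F → skip
[2] flags=1000 GE?F → skip
[3] flags=1010 → (cmp)
[4] flags=1010 LS?F → skip
[5] flags=1010 VC?T → r1=0x63
[6] flags=1010 NE?T → r0=0x76
[7] flags=0010 → (cmp)
[8] flags=0010 LE?F → skip
[9] flags=0010 VC?T → r1=0xb5
[10] flags=0010 VS?F → skip

FIX = (r1, 0xb5)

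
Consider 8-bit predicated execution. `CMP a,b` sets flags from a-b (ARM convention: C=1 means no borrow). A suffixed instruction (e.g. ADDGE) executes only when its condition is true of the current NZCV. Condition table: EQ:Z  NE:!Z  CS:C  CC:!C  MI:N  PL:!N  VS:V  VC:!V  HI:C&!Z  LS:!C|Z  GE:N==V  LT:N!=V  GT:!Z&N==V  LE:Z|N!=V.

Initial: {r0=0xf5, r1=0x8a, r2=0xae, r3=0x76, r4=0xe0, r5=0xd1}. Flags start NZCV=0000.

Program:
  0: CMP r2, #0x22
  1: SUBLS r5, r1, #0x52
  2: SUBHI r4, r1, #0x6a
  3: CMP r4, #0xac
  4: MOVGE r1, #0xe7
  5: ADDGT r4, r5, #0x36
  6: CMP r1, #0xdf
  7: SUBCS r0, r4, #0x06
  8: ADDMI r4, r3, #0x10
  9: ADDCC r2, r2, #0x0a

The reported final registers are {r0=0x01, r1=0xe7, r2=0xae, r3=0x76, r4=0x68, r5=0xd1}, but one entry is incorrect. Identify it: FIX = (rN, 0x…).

0: ✓ CMP  NZCV=1010
1: · SUBLS
2: ✓ SUBHI  r4←0x20
3: ✓ CMP  NZCV=0000
4: ✓ MOVGE  r1←0xe7
5: ✓ ADDGT  r4←0x07
6: ✓ CMP  NZCV=0010
7: ✓ SUBCS  r0←0x01
8: · ADDMI
9: · ADDCC

FIX = (r4, 0x07)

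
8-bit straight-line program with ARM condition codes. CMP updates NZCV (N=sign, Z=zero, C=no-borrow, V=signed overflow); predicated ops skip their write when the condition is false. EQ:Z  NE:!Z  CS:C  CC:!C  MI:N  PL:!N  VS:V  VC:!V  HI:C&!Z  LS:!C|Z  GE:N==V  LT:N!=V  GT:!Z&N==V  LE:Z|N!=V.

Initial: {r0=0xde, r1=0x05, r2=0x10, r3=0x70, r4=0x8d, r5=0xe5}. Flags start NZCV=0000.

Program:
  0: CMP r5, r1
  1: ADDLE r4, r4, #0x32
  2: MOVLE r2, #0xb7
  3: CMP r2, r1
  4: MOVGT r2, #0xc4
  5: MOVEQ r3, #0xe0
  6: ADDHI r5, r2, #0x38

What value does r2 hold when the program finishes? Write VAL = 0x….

VAL = 0xb7

[0] flags=1010 → (cmp)
[1] flags=1010 LE?T → r4=0xbf
[2] flags=1010 LE?T → r2=0xb7
[3] flags=1010 → (cmp)
[4] flags=1010 GT?F → skip
[5] flags=1010 EQ?F → skip
[6] flags=1010 HI?T → r5=0xef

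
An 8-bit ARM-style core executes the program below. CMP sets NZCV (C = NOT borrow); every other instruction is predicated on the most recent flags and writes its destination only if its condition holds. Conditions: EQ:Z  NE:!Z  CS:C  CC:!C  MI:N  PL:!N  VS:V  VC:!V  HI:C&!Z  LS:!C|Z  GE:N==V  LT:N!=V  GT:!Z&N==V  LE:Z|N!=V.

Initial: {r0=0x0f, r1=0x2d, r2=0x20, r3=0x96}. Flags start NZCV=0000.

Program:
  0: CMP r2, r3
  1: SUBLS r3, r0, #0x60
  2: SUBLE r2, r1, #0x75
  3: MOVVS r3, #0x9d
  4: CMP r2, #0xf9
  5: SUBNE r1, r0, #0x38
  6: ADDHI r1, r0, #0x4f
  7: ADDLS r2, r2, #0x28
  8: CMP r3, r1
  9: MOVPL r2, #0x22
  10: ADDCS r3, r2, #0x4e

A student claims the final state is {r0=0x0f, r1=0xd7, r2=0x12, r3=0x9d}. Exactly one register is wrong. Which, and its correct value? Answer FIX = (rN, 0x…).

FIX = (r2, 0x48)

0: ✓ CMP  NZCV=1001
1: ✓ SUBLS  r3←0xaf
2: · SUBLE
3: ✓ MOVVS  r3←0x9d
4: ✓ CMP  NZCV=0000
5: ✓ SUBNE  r1←0xd7
6: · ADDHI
7: ✓ ADDLS  r2←0x48
8: ✓ CMP  NZCV=1000
9: · MOVPL
10: · ADDCS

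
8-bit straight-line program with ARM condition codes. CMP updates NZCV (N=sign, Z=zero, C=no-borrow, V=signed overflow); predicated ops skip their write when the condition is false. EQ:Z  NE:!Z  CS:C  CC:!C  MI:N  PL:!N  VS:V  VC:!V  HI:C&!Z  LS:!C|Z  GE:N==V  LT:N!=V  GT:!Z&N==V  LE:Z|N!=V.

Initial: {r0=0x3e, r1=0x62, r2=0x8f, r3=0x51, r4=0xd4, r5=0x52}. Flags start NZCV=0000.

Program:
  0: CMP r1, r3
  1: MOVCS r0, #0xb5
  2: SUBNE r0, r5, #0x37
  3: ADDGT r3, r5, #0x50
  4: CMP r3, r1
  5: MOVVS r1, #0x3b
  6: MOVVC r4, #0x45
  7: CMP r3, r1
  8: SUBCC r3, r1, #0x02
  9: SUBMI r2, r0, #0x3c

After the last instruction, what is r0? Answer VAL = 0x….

[0] flags=0010 → (cmp)
[1] flags=0010 CS?T → r0=0xb5
[2] flags=0010 NE?T → r0=0x1b
[3] flags=0010 GT?T → r3=0xa2
[4] flags=0011 → (cmp)
[5] flags=0011 VS?T → r1=0x3b
[6] flags=0011 VC?F → skip
[7] flags=0011 → (cmp)
[8] flags=0011 CC?F → skip
[9] flags=0011 MI?F → skip

VAL = 0x1b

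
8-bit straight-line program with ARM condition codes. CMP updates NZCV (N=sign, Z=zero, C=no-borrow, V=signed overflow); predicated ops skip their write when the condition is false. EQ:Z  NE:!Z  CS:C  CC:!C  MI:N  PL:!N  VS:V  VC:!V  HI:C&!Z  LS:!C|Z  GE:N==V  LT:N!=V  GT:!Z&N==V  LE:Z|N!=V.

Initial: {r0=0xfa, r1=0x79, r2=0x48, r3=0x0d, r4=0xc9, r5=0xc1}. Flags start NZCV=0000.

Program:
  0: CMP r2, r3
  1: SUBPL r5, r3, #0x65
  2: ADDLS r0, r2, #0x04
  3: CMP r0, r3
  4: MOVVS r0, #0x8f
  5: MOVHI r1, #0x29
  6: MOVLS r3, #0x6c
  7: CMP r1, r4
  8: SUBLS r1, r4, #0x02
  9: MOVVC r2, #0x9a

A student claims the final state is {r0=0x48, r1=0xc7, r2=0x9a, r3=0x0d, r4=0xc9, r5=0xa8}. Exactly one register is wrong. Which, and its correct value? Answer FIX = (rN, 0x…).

[0] flags=0010 → (cmp)
[1] flags=0010 PL?T → r5=0xa8
[2] flags=0010 LS?F → skip
[3] flags=1010 → (cmp)
[4] flags=1010 VS?F → skip
[5] flags=1010 HI?T → r1=0x29
[6] flags=1010 LS?F → skip
[7] flags=0000 → (cmp)
[8] flags=0000 LS?T → r1=0xc7
[9] flags=0000 VC?T → r2=0x9a

FIX = (r0, 0xfa)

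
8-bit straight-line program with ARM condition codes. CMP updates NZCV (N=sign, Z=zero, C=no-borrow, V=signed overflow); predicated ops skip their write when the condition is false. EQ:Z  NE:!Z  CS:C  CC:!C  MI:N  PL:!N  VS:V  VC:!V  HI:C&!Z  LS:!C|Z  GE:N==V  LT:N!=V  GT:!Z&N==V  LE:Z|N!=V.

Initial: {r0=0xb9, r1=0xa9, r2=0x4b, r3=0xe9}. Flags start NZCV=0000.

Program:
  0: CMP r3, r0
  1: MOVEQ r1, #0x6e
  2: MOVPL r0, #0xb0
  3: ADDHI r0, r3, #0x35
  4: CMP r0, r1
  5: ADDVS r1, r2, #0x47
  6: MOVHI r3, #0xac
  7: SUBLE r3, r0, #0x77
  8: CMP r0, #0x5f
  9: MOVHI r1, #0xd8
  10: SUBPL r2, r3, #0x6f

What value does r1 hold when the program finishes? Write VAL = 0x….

VAL = 0xa9

0: ✓ CMP  NZCV=0010
1: · MOVEQ
2: ✓ MOVPL  r0←0xb0
3: ✓ ADDHI  r0←0x1e
4: ✓ CMP  NZCV=0000
5: · ADDVS
6: · MOVHI
7: · SUBLE
8: ✓ CMP  NZCV=1000
9: · MOVHI
10: · SUBPL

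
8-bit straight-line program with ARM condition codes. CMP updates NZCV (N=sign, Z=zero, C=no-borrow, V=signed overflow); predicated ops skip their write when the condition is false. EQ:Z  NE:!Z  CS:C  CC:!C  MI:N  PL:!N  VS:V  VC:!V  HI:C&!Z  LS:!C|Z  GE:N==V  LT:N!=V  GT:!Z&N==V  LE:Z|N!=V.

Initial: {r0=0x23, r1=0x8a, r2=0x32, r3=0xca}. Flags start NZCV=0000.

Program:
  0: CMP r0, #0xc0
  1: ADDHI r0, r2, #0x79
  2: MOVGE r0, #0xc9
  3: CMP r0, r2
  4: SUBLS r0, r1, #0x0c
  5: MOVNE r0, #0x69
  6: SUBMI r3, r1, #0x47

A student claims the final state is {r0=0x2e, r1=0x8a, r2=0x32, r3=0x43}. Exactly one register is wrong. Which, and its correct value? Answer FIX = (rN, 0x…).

FIX = (r0, 0x69)

[0] flags=0000 → (cmp)
[1] flags=0000 HI?F → skip
[2] flags=0000 GE?T → r0=0xc9
[3] flags=1010 → (cmp)
[4] flags=1010 LS?F → skip
[5] flags=1010 NE?T → r0=0x69
[6] flags=1010 MI?T → r3=0x43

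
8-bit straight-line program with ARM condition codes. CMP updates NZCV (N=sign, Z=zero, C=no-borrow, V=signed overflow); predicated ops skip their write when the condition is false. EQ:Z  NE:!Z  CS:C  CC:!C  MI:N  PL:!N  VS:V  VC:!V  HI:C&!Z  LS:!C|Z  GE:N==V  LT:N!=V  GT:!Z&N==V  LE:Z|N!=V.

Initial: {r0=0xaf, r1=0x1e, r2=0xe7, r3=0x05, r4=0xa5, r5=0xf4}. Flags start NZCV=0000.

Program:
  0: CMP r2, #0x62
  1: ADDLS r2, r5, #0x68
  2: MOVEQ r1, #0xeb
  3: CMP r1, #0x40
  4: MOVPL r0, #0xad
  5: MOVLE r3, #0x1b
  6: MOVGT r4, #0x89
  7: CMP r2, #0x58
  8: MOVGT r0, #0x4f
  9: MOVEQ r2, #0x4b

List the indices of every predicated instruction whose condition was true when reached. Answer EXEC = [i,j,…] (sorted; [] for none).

0: ✓ CMP  NZCV=1010
1: · ADDLS
2: · MOVEQ
3: ✓ CMP  NZCV=1000
4: · MOVPL
5: ✓ MOVLE  r3←0x1b
6: · MOVGT
7: ✓ CMP  NZCV=1010
8: · MOVGT
9: · MOVEQ

EXEC = [5]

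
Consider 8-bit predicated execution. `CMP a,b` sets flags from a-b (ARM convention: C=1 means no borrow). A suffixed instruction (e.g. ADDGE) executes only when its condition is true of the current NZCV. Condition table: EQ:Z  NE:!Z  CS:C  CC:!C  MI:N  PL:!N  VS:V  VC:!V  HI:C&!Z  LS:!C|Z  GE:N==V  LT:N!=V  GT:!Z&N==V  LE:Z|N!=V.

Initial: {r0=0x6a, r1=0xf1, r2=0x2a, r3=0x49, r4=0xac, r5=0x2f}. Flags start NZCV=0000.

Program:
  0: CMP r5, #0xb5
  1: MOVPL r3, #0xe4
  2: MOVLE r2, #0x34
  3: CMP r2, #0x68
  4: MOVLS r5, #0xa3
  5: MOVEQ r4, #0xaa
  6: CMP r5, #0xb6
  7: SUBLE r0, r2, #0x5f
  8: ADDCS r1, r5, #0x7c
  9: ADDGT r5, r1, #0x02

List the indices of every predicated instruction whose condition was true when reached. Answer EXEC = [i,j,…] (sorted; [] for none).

EXEC = [1,4,7]

0: ✓ CMP  NZCV=0000
1: ✓ MOVPL  r3←0xe4
2: · MOVLE
3: ✓ CMP  NZCV=1000
4: ✓ MOVLS  r5←0xa3
5: · MOVEQ
6: ✓ CMP  NZCV=1000
7: ✓ SUBLE  r0←0xcb
8: · ADDCS
9: · ADDGT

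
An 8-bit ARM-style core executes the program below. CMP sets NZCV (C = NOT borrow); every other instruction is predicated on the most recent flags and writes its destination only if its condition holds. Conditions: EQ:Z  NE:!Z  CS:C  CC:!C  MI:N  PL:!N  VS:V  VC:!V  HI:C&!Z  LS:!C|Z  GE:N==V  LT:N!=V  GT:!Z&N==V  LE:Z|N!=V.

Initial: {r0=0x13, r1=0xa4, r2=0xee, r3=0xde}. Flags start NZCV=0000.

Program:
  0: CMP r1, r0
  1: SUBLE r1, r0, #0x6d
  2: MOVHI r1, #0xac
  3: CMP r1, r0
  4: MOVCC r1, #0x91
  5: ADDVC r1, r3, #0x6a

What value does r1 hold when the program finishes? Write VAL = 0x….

VAL = 0x48

[0] flags=1010 → (cmp)
[1] flags=1010 LE?T → r1=0xa6
[2] flags=1010 HI?T → r1=0xac
[3] flags=1010 → (cmp)
[4] flags=1010 CC?F → skip
[5] flags=1010 VC?T → r1=0x48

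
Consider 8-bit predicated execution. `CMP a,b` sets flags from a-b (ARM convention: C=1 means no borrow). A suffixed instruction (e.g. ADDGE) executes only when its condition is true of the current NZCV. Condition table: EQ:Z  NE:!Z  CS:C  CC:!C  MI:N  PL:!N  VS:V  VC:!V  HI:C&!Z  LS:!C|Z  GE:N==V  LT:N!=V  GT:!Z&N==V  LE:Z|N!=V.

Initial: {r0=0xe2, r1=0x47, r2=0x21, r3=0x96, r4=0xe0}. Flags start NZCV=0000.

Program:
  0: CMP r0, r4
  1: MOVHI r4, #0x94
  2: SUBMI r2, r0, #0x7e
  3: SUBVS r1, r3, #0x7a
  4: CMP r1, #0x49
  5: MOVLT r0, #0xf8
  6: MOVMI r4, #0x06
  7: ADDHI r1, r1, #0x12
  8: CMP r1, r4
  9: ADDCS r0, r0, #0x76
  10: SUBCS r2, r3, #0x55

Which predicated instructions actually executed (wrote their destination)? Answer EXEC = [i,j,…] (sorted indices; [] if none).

[0] flags=0010 → (cmp)
[1] flags=0010 HI?T → r4=0x94
[2] flags=0010 MI?F → skip
[3] flags=0010 VS?F → skip
[4] flags=1000 → (cmp)
[5] flags=1000 LT?T → r0=0xf8
[6] flags=1000 MI?T → r4=0x06
[7] flags=1000 HI?F → skip
[8] flags=0010 → (cmp)
[9] flags=0010 CS?T → r0=0x6e
[10] flags=0010 CS?T → r2=0x41

EXEC = [1,5,6,9,10]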